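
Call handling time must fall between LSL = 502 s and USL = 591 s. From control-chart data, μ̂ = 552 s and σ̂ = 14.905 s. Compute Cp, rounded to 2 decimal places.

1.00

Cp = (USL − LSL) / (6σ̂) = (591 − 502) / (6 × 14.905) = 89.0000 / 89.4300 = 0.9952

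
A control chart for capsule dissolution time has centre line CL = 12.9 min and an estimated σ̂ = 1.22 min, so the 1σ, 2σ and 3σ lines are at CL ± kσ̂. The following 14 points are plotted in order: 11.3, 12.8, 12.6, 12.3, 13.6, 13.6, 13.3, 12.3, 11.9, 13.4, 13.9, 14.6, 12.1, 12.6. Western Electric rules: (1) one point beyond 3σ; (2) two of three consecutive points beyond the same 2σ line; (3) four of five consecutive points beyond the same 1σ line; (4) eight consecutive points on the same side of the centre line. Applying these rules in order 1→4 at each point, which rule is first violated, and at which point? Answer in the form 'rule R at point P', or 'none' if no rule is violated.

Zone of each point (C = within 1σ̂, B = 1σ̂–2σ̂, A = 2σ̂–3σ̂, * = beyond 3σ̂; sign = side of CL): 1:-B, 2:-C, 3:-C, 4:-C, 5:+C, 6:+C, 7:+C, 8:-C, 9:-C, 10:+C, 11:+C, 12:+B, 13:-C, 14:-C
No rule fires across all 14 points.

none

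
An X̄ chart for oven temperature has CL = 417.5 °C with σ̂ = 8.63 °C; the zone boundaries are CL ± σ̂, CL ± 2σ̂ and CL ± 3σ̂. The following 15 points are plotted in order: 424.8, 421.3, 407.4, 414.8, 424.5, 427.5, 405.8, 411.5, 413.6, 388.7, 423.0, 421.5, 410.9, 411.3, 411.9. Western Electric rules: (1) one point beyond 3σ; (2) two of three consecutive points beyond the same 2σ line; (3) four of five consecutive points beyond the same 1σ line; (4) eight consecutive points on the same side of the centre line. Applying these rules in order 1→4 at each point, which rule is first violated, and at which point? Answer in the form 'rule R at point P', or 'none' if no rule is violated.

rule 1 at point 10

Zone of each point (C = within 1σ̂, B = 1σ̂–2σ̂, A = 2σ̂–3σ̂, * = beyond 3σ̂; sign = side of CL): 1:+C, 2:+C, 3:-B, 4:-C, 5:+C, 6:+B, 7:-B, 8:-C, 9:-C, 10:-*, 11:+C, 12:+C, 13:-C, 14:-C, 15:-C
Rule 1 (one point beyond the 3σ limits) is satisfied at point 10.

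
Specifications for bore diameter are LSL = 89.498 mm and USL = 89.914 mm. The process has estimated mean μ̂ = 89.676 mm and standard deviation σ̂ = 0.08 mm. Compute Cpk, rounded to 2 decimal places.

0.74

Cpu = (USL − μ̂) / (3σ̂) = (89.914 − 89.676) / (3 × 0.08) = 0.9917; Cpl = (μ̂ − LSL) / (3σ̂) = (89.676 − 89.498) / (3 × 0.08) = 0.7417; Cpk = min(Cpu, Cpl) = 0.7417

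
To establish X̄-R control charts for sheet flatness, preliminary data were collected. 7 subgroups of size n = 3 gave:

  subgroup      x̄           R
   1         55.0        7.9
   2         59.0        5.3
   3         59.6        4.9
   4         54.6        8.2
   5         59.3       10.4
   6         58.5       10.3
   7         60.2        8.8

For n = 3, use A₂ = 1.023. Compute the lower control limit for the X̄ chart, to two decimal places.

49.87

X̄̄ = (55.0 + 59.0 + 59.6 + 54.6 + 59.3 + 58.5 + 60.2) / 7 = 406.2000 / 7 = 58.0286
R̄ = (7.9 + 5.3 + 4.9 + 8.2 + 10.4 + 10.3 + 8.8) / 7 = 55.8000 / 7 = 7.9714
LCL = X̄̄ − A₂·R̄ = 58.0286 − 1.023 × 7.9714 = 49.8738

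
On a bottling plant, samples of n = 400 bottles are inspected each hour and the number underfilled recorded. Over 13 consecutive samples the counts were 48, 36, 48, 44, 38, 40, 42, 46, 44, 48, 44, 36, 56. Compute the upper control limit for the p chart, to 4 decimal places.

0.1565

p̄ = Σdᵢ / (k·n) = 570 / (13 × 400) = 0.10962
UCL = p̄ + 3·√(p̄(1−p̄)/n) = 0.10962 + 3 × √(0.10962×0.89038/400) = 0.10962 + 3 × 0.01562 = 0.15648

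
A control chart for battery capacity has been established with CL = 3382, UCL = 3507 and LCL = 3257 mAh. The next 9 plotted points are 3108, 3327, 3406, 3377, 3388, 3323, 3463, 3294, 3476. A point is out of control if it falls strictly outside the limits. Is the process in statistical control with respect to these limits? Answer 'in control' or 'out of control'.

Compare each point to [3257, 3507]: sample 1 = 3108 < LCL.

out of control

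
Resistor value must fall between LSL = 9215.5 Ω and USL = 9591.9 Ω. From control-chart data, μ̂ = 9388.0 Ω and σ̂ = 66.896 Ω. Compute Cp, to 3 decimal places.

Cp = (USL − LSL) / (6σ̂) = (9591.9 − 9215.5) / (6 × 66.896) = 376.4000 / 401.3760 = 0.9378

0.938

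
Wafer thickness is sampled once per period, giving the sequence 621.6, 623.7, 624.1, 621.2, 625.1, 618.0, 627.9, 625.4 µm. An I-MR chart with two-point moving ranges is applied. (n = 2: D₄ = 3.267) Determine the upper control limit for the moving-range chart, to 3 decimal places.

13.441

Moving ranges: 2.1, 0.4, 2.9, 3.9, 7.1, 9.9, 2.5; M̄R̄ = 28.8000 / 7 = 4.1143
UCL_MR = D₄·M̄R̄ = 3.267 × 4.1143 = 13.4414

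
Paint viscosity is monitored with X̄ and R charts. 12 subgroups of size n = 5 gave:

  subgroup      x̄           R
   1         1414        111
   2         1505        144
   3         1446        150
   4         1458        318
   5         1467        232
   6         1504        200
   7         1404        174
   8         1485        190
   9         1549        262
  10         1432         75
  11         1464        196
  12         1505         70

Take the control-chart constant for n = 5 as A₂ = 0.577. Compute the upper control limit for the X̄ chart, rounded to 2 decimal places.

1571.45

X̄̄ = (1414 + 1505 + 1446 + 1458 + 1467 + 1504 + 1404 + 1485 + 1549 + 1432 + 1464 + 1505) / 12 = 17633.0000 / 12 = 1469.4167
R̄ = (111 + 144 + 150 + 318 + 232 + 200 + 174 + 190 + 262 + 75 + 196 + 70) / 12 = 2122.0000 / 12 = 176.8333
UCL = X̄̄ + A₂·R̄ = 1469.4167 + 0.577 × 176.8333 = 1571.4495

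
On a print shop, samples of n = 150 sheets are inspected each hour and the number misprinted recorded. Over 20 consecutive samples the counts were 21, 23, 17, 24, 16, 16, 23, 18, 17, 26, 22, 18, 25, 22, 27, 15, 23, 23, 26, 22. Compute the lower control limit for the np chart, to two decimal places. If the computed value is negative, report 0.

p̄ = Σdᵢ / (k·n) = 424 / (20 × 150) = 0.14133
LCL = np̄ − 3·√(np̄(1−p̄)) = 21.2000 − 3 × 4.2666 = 8.4003

8.40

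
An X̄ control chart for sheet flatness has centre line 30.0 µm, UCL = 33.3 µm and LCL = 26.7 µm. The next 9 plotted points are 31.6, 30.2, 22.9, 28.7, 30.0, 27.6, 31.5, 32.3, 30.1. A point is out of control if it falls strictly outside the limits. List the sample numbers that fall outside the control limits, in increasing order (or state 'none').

Compare each point to [26.7, 33.3]: sample 3 = 22.9 < LCL.

3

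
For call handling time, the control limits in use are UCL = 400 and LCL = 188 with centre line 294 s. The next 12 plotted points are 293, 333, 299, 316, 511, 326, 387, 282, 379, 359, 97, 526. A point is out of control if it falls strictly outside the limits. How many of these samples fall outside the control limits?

3

Compare each point to [188, 400]: sample 5 = 511 > UCL; sample 11 = 97 < LCL; sample 12 = 526 > UCL.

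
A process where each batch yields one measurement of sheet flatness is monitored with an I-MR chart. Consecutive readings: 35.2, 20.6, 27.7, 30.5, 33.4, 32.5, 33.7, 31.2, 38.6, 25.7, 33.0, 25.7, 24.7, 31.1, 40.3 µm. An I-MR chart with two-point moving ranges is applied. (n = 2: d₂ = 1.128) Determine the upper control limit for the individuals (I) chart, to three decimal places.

46.789

X̄ = (35.2 + 20.6 + 27.7 + 30.5 + 33.4 + 32.5 + 33.7 + 31.2 + 38.6 + 25.7 + 33.0 + 25.7 + 24.7 + 31.1 + 40.3) / 15 = 30.9267
Moving ranges: 14.6, 7.1, 2.8, 2.9, 0.9, 1.2, 2.5, 7.4, 12.9, 7.3, 7.3, 1.0, 6.4, 9.2; M̄R̄ = 83.5000 / 14 = 5.9643
UCL = X̄ + 3·M̄R̄/d₂ = 30.9267 + 3 × 5.9643 / 1.128 = 46.7891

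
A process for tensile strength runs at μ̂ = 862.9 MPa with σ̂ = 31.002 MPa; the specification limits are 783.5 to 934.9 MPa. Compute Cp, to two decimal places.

Cp = (USL − LSL) / (6σ̂) = (934.9 − 783.5) / (6 × 31.002) = 151.4000 / 186.0120 = 0.8139

0.81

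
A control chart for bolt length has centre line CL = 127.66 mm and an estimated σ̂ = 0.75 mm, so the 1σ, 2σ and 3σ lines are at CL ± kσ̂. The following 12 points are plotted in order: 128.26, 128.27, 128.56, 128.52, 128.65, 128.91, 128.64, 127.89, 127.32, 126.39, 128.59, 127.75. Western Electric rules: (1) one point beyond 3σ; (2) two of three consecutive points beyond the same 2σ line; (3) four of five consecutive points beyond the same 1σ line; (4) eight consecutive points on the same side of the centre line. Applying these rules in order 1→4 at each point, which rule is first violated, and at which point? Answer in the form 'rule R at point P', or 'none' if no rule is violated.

rule 3 at point 6

Zone of each point (C = within 1σ̂, B = 1σ̂–2σ̂, A = 2σ̂–3σ̂, * = beyond 3σ̂; sign = side of CL): 1:+C, 2:+C, 3:+B, 4:+B, 5:+B, 6:+B, 7:+B, 8:+C, 9:-C, 10:-B, 11:+B, 12:+C
Rule 3 (four of five consecutive points beyond the same 1σ limit) is satisfied at point 6.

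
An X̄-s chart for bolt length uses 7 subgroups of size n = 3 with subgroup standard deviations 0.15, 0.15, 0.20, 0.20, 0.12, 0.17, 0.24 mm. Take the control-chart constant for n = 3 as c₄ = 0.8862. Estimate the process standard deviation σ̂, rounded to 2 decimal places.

s̄ = (0.15 + 0.15 + 0.20 + 0.20 + 0.12 + 0.17 + 0.24) / 7 = 0.1757
σ̂ = s̄ / c₄ = 0.1757 / 0.8862 = 0.1983

0.20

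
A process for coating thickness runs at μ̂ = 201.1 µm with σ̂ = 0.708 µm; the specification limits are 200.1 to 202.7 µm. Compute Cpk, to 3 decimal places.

Cpu = (USL − μ̂) / (3σ̂) = (202.7 − 201.1) / (3 × 0.708) = 0.7533; Cpl = (μ̂ − LSL) / (3σ̂) = (201.1 − 200.1) / (3 × 0.708) = 0.4708; Cpk = min(Cpu, Cpl) = 0.4708

0.471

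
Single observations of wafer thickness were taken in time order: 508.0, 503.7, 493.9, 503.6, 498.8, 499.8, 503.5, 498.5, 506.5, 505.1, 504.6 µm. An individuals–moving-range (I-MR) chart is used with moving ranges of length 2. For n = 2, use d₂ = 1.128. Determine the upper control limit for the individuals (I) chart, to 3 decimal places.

X̄ = (508.0 + 503.7 + 493.9 + 503.6 + 498.8 + 499.8 + 503.5 + 498.5 + 506.5 + 505.1 + 504.6) / 11 = 502.3636
Moving ranges: 4.3, 9.8, 9.7, 4.8, 1.0, 3.7, 5.0, 8.0, 1.4, 0.5; M̄R̄ = 48.2000 / 10 = 4.8200
UCL = X̄ + 3·M̄R̄/d₂ = 502.3636 + 3 × 4.8200 / 1.128 = 515.1828

515.183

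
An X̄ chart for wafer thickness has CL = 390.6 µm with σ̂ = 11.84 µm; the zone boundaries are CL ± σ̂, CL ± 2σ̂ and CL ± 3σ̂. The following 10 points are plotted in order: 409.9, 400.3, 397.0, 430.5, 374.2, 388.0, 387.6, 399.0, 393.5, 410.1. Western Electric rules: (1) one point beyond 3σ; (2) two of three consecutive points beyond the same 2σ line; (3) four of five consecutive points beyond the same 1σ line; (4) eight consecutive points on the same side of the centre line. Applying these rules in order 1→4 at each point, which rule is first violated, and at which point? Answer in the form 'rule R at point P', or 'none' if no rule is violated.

rule 1 at point 4

Zone of each point (C = within 1σ̂, B = 1σ̂–2σ̂, A = 2σ̂–3σ̂, * = beyond 3σ̂; sign = side of CL): 1:+B, 2:+C, 3:+C, 4:+*, 5:-B, 6:-C, 7:-C, 8:+C, 9:+C, 10:+B
Rule 1 (one point beyond the 3σ limits) is satisfied at point 4.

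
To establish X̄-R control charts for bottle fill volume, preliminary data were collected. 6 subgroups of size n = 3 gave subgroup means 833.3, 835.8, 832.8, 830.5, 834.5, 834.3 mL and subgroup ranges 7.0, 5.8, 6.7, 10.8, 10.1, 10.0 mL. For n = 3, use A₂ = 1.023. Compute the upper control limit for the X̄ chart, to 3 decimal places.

842.127

X̄̄ = (833.3 + 835.8 + 832.8 + 830.5 + 834.5 + 834.3) / 6 = 5001.2000 / 6 = 833.5333
R̄ = (7.0 + 5.8 + 6.7 + 10.8 + 10.1 + 10.0) / 6 = 50.4000 / 6 = 8.4000
UCL = X̄̄ + A₂·R̄ = 833.5333 + 1.023 × 8.4000 = 842.1265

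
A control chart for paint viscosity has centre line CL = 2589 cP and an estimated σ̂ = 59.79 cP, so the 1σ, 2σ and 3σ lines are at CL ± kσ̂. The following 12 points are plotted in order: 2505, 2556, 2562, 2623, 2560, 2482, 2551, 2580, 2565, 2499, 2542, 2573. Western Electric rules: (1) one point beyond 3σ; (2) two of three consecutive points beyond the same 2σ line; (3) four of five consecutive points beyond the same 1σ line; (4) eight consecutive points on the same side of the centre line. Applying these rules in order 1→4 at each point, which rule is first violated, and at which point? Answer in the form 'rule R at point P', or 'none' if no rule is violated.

rule 4 at point 12

Zone of each point (C = within 1σ̂, B = 1σ̂–2σ̂, A = 2σ̂–3σ̂, * = beyond 3σ̂; sign = side of CL): 1:-B, 2:-C, 3:-C, 4:+C, 5:-C, 6:-B, 7:-C, 8:-C, 9:-C, 10:-B, 11:-C, 12:-C
Rule 4 (eight consecutive points on the same side of the centre line) is satisfied at point 12.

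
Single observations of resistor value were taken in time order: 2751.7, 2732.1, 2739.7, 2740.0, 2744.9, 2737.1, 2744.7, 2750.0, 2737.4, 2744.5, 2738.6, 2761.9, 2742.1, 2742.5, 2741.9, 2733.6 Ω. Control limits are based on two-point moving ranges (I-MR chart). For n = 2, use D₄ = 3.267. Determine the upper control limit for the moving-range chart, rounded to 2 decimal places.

28.55

Moving ranges: 19.6, 7.6, 0.3, 4.9, 7.8, 7.6, 5.3, 12.6, 7.1, 5.9, 23.3, 19.8, 0.4, 0.6, 8.3; M̄R̄ = 131.1000 / 15 = 8.7400
UCL_MR = D₄·M̄R̄ = 3.267 × 8.7400 = 28.5536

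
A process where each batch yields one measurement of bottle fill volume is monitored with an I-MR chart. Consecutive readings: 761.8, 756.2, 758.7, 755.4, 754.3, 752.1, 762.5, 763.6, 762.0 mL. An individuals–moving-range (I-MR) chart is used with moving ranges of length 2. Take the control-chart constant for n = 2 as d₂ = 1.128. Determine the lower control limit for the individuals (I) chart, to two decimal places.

X̄ = (761.8 + 756.2 + 758.7 + 755.4 + 754.3 + 752.1 + 762.5 + 763.6 + 762.0) / 9 = 758.5111
Moving ranges: 5.6, 2.5, 3.3, 1.1, 2.2, 10.4, 1.1, 1.6; M̄R̄ = 27.8000 / 8 = 3.4750
LCL = X̄ − 3·M̄R̄/d₂ = 758.5111 − 3 × 3.4750 / 1.128 = 749.2691

749.27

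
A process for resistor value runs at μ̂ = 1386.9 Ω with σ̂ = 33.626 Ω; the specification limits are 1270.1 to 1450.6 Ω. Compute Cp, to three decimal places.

0.895

Cp = (USL − LSL) / (6σ̂) = (1450.6 − 1270.1) / (6 × 33.626) = 180.5000 / 201.7560 = 0.8946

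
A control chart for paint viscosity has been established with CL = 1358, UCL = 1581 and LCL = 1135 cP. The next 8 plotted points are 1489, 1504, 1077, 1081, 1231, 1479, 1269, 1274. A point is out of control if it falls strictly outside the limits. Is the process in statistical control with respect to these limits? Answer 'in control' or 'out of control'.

Compare each point to [1135, 1581]: sample 3 = 1077 < LCL; sample 4 = 1081 < LCL.

out of control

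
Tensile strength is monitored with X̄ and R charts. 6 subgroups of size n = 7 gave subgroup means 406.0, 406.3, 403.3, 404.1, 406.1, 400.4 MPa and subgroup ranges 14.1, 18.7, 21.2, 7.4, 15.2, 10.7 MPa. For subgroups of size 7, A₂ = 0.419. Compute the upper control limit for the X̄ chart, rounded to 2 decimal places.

410.46

X̄̄ = (406.0 + 406.3 + 403.3 + 404.1 + 406.1 + 400.4) / 6 = 2426.2000 / 6 = 404.3667
R̄ = (14.1 + 18.7 + 21.2 + 7.4 + 15.2 + 10.7) / 6 = 87.3000 / 6 = 14.5500
UCL = X̄̄ + A₂·R̄ = 404.3667 + 0.419 × 14.5500 = 410.4631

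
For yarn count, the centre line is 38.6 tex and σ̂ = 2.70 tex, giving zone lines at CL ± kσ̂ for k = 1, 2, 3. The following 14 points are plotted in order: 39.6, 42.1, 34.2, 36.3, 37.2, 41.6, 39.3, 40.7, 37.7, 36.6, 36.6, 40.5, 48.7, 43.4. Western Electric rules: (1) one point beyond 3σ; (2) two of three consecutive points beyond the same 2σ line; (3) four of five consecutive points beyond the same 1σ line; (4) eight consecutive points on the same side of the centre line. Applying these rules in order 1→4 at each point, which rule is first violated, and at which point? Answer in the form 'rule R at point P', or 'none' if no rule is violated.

rule 1 at point 13

Zone of each point (C = within 1σ̂, B = 1σ̂–2σ̂, A = 2σ̂–3σ̂, * = beyond 3σ̂; sign = side of CL): 1:+C, 2:+B, 3:-B, 4:-C, 5:-C, 6:+B, 7:+C, 8:+C, 9:-C, 10:-C, 11:-C, 12:+C, 13:+*, 14:+B
Rule 1 (one point beyond the 3σ limits) is satisfied at point 13.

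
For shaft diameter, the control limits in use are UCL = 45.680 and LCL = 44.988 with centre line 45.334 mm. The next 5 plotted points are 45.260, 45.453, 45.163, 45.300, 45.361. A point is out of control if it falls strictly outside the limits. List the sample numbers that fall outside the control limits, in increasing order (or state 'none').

none

All 5 points lie within [44.988, 45.680].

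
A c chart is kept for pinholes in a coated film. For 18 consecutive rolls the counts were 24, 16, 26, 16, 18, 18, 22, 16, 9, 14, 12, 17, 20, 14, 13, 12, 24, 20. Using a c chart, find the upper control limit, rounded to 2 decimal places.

29.75

c̄ = (24 + 16 + 26 + 16 + 18 + 18 + 22 + 16 + 9 + 14 + 12 + 17 + 20 + 14 + 13 + 12 + 24 + 20) / 18 = 311 / 18 = 17.2778
UCL = c̄ + 3√c̄ = 17.2778 + 3 × √17.2778 = 17.2778 + 3 × 4.1567 = 29.7477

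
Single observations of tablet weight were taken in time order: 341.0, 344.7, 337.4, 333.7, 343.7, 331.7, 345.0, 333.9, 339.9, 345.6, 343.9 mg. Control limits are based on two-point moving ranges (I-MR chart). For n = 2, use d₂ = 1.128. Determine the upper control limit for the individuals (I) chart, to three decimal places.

X̄ = (341.0 + 344.7 + 337.4 + 333.7 + 343.7 + 331.7 + 345.0 + 333.9 + 339.9 + 345.6 + 343.9) / 11 = 340.0455
Moving ranges: 3.7, 7.3, 3.7, 10.0, 12.0, 13.3, 11.1, 6.0, 5.7, 1.7; M̄R̄ = 74.5000 / 10 = 7.4500
UCL = X̄ + 3·M̄R̄/d₂ = 340.0455 + 3 × 7.4500 / 1.128 = 359.8593

359.859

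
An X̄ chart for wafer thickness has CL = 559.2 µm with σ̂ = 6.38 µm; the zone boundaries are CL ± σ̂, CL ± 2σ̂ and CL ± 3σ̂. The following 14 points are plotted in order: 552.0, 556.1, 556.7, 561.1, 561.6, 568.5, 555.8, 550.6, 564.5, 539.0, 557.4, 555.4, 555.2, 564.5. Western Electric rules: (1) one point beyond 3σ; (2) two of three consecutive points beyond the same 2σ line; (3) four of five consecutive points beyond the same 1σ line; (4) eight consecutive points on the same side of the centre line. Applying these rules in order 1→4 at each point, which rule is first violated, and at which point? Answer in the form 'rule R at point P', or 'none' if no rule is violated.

rule 1 at point 10

Zone of each point (C = within 1σ̂, B = 1σ̂–2σ̂, A = 2σ̂–3σ̂, * = beyond 3σ̂; sign = side of CL): 1:-B, 2:-C, 3:-C, 4:+C, 5:+C, 6:+B, 7:-C, 8:-B, 9:+C, 10:-*, 11:-C, 12:-C, 13:-C, 14:+C
Rule 1 (one point beyond the 3σ limits) is satisfied at point 10.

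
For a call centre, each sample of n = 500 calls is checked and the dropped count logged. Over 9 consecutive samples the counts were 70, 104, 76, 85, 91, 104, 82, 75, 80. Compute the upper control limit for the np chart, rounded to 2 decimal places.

p̄ = Σdᵢ / (k·n) = 767 / (9 × 500) = 0.17044
UCL = np̄ + 3·√(np̄(1−p̄)) = 85.2222 + 3 × √(85.2222×0.82956) = 85.2222 + 3 × 8.4081 = 110.4466

110.45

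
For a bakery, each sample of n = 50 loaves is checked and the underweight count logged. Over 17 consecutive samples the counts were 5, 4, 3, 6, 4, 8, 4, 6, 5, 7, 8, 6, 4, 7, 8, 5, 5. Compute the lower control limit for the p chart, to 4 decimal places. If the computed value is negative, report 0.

0.0000

p̄ = Σdᵢ / (k·n) = 95 / (17 × 50) = 0.11176
LCL = p̄ − 3·√(p̄(1−p̄)/n) = 0.11176 − 3 × 0.04456 = -0.02191 → 0 (negative, so LCL = 0)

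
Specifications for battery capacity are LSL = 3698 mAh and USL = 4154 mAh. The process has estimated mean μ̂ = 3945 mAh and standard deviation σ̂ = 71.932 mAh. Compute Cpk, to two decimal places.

0.97

Cpu = (USL − μ̂) / (3σ̂) = (4154 − 3945) / (3 × 71.932) = 0.9685; Cpl = (μ̂ − LSL) / (3σ̂) = (3945 − 3698) / (3 × 71.932) = 1.1446; Cpk = min(Cpu, Cpl) = 0.9685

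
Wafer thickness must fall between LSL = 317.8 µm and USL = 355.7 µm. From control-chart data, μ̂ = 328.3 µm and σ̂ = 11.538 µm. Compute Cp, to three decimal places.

0.547

Cp = (USL − LSL) / (6σ̂) = (355.7 − 317.8) / (6 × 11.538) = 37.9000 / 69.2280 = 0.5475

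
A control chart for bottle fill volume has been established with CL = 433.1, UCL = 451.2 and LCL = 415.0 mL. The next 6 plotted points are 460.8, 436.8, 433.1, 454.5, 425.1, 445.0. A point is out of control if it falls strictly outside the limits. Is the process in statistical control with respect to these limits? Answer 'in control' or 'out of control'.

Compare each point to [415.0, 451.2]: sample 1 = 460.8 > UCL; sample 4 = 454.5 > UCL.

out of control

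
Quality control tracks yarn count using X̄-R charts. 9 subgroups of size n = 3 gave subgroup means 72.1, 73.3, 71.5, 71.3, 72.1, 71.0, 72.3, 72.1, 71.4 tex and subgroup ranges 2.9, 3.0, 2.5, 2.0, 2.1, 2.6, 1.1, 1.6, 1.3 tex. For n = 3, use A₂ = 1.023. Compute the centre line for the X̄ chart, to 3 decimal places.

X̄̄ = (72.1 + 73.3 + 71.5 + 71.3 + 72.1 + 71.0 + 72.3 + 72.1 + 71.4) / 9 = 647.1000 / 9 = 71.9000
CL = X̄̄ = 71.9000

71.900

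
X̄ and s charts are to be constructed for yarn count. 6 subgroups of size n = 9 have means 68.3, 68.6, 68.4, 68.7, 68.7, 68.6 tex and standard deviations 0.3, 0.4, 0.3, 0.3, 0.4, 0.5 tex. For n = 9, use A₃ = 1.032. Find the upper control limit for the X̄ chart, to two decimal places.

X̄̄ = (68.3 + 68.6 + 68.4 + 68.7 + 68.7 + 68.6) / 6 = 68.5500
s̄ = (0.3 + 0.4 + 0.3 + 0.3 + 0.4 + 0.5) / 6 = 0.3667
UCL = X̄̄ + A₃·s̄ = 68.5500 + 1.032 × 0.3667 = 68.9284

68.93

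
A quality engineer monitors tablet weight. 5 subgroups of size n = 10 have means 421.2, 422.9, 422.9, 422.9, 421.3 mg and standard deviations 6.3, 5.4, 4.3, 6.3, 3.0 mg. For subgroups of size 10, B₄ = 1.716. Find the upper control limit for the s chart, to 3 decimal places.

8.683

s̄ = (6.3 + 5.4 + 4.3 + 6.3 + 3.0) / 5 = 5.0600
UCL_s = B₄·s̄ = 1.716 × 5.0600 = 8.6830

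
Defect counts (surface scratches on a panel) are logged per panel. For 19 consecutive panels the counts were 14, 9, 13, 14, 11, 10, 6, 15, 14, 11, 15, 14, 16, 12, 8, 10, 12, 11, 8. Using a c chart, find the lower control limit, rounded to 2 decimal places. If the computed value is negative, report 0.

c̄ = (14 + 9 + 13 + 14 + 11 + 10 + 6 + 15 + 14 + 11 + 15 + 14 + 16 + 12 + 8 + 10 + 12 + 11 + 8) / 19 = 223 / 19 = 11.7368
LCL = c̄ − 3√c̄ = 11.7368 − 3 × 3.4259 = 1.4591

1.46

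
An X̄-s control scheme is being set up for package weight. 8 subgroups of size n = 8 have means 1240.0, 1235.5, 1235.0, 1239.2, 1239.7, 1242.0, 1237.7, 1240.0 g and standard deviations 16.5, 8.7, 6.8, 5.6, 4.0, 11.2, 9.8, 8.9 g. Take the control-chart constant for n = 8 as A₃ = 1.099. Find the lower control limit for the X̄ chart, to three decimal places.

X̄̄ = (1240.0 + 1235.5 + 1235.0 + 1239.2 + 1239.7 + 1242.0 + 1237.7 + 1240.0) / 8 = 1238.6375
s̄ = (16.5 + 8.7 + 6.8 + 5.6 + 4.0 + 11.2 + 9.8 + 8.9) / 8 = 8.9375
LCL = X̄̄ − A₃·s̄ = 1238.6375 − 1.099 × 8.9375 = 1228.8152

1228.815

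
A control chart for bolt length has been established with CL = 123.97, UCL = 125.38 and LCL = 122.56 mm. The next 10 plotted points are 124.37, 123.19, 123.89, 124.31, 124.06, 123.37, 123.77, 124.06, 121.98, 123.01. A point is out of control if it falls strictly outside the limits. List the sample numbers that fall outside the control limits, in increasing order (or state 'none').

9

Compare each point to [122.56, 125.38]: sample 9 = 121.98 < LCL.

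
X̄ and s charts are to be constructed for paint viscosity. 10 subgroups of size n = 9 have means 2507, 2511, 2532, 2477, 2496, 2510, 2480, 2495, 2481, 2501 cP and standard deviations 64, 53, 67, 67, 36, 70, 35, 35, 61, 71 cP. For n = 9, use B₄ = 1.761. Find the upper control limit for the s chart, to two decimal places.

s̄ = (64 + 53 + 67 + 67 + 36 + 70 + 35 + 35 + 61 + 71) / 10 = 55.9000
UCL_s = B₄·s̄ = 1.761 × 55.9000 = 98.4399

98.44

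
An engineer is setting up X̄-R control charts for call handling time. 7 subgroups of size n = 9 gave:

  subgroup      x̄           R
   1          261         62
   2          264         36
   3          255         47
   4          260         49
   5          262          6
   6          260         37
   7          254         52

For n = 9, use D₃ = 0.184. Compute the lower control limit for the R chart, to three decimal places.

R̄ = (62 + 36 + 47 + 49 + 6 + 37 + 52) / 7 = 289.0000 / 7 = 41.2857
LCL_R = D₃·R̄ = 0.184 × 41.2857 = 7.5966

7.597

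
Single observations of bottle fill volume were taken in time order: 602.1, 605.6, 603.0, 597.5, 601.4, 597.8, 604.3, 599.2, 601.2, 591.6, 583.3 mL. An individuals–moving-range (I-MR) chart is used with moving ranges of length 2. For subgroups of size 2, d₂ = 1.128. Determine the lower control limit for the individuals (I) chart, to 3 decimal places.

X̄ = (602.1 + 605.6 + 603.0 + 597.5 + 601.4 + 597.8 + 604.3 + 599.2 + 601.2 + 591.6 + 583.3) / 11 = 598.8182
Moving ranges: 3.5, 2.6, 5.5, 3.9, 3.6, 6.5, 5.1, 2.0, 9.6, 8.3; M̄R̄ = 50.6000 / 10 = 5.0600
LCL = X̄ − 3·M̄R̄/d₂ = 598.8182 − 3 × 5.0600 / 1.128 = 585.3607

585.361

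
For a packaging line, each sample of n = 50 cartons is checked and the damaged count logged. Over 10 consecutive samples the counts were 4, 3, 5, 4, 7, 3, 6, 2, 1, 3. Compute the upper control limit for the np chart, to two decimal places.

p̄ = Σdᵢ / (k·n) = 38 / (10 × 50) = 0.07600
UCL = np̄ + 3·√(np̄(1−p̄)) = 3.8000 + 3 × √(3.8000×0.92400) = 3.8000 + 3 × 1.8738 = 9.4215

9.42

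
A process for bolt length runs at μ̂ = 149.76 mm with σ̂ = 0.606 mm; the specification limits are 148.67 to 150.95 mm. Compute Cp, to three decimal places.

0.627

Cp = (USL − LSL) / (6σ̂) = (150.95 − 148.67) / (6 × 0.606) = 2.2800 / 3.6360 = 0.6271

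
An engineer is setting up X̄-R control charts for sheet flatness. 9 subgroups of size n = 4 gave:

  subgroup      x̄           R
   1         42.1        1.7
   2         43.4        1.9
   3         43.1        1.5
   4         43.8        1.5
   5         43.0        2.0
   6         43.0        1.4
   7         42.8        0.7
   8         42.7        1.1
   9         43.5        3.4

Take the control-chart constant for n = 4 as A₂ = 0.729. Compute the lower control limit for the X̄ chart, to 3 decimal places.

X̄̄ = (42.1 + 43.4 + 43.1 + 43.8 + 43.0 + 43.0 + 42.8 + 42.7 + 43.5) / 9 = 387.4000 / 9 = 43.0444
R̄ = (1.7 + 1.9 + 1.5 + 1.5 + 2.0 + 1.4 + 0.7 + 1.1 + 3.4) / 9 = 15.2000 / 9 = 1.6889
LCL = X̄̄ − A₂·R̄ = 43.0444 − 0.729 × 1.6889 = 41.8132

41.813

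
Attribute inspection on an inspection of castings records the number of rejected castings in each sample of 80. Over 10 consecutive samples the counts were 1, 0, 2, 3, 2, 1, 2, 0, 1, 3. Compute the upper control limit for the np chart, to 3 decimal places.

5.140

p̄ = Σdᵢ / (k·n) = 15 / (10 × 80) = 0.01875
UCL = np̄ + 3·√(np̄(1−p̄)) = 1.5000 + 3 × √(1.5000×0.98125) = 1.5000 + 3 × 1.2132 = 5.1396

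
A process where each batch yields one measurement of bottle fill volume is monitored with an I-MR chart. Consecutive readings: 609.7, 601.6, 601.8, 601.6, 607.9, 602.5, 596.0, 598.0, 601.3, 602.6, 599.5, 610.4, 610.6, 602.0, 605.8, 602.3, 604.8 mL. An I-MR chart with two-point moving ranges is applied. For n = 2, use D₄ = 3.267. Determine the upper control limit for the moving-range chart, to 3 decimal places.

13.456

Moving ranges: 8.1, 0.2, 0.2, 6.3, 5.4, 6.5, 2.0, 3.3, 1.3, 3.1, 10.9, 0.2, 8.6, 3.8, 3.5, 2.5; M̄R̄ = 65.9000 / 16 = 4.1188
UCL_MR = D₄·M̄R̄ = 3.267 × 4.1188 = 13.4560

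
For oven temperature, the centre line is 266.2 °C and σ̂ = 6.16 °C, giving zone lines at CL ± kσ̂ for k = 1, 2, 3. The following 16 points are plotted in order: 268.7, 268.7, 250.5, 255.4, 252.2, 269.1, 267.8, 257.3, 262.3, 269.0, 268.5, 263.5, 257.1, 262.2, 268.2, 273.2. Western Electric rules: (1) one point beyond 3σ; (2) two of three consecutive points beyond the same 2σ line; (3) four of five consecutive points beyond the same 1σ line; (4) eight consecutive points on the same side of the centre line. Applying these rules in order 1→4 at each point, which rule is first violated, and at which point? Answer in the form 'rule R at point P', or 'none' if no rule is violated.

rule 2 at point 5

Zone of each point (C = within 1σ̂, B = 1σ̂–2σ̂, A = 2σ̂–3σ̂, * = beyond 3σ̂; sign = side of CL): 1:+C, 2:+C, 3:-A, 4:-B, 5:-A, 6:+C, 7:+C, 8:-B, 9:-C, 10:+C, 11:+C, 12:-C, 13:-B, 14:-C, 15:+C, 16:+B
Rule 2 (two of three consecutive points beyond the same 2σ limit) is satisfied at point 5.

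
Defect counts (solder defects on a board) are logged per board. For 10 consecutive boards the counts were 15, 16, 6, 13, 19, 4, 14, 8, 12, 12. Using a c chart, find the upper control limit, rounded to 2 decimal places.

c̄ = (15 + 16 + 6 + 13 + 19 + 4 + 14 + 8 + 12 + 12) / 10 = 119 / 10 = 11.9000
UCL = c̄ + 3√c̄ = 11.9000 + 3 × √11.9000 = 11.9000 + 3 × 3.4496 = 22.2489

22.25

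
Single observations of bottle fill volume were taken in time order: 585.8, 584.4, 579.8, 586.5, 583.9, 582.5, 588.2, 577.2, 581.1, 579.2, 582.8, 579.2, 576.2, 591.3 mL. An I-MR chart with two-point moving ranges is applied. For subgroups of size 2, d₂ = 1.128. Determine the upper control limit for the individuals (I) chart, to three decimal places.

595.917

X̄ = (585.8 + 584.4 + 579.8 + 586.5 + 583.9 + 582.5 + 588.2 + 577.2 + 581.1 + 579.2 + 582.8 + 579.2 + 576.2 + 591.3) / 14 = 582.7214
Moving ranges: 1.4, 4.6, 6.7, 2.6, 1.4, 5.7, 11.0, 3.9, 1.9, 3.6, 3.6, 3.0, 15.1; M̄R̄ = 64.5000 / 13 = 4.9615
UCL = X̄ + 3·M̄R̄/d₂ = 582.7214 + 3 × 4.9615 / 1.128 = 595.9170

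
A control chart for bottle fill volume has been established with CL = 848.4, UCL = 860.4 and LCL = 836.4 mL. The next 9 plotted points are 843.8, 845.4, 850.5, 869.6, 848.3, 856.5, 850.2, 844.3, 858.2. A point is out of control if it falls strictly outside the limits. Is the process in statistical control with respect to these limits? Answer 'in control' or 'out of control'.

out of control

Compare each point to [836.4, 860.4]: sample 4 = 869.6 > UCL.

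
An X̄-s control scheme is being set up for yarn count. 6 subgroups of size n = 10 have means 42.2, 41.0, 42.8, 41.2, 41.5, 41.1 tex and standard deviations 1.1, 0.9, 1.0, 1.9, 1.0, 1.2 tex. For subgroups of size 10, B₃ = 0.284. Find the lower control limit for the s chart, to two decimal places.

0.34

s̄ = (1.1 + 0.9 + 1.0 + 1.9 + 1.0 + 1.2) / 6 = 1.1833
LCL_s = B₃·s̄ = 0.284 × 1.1833 = 0.3361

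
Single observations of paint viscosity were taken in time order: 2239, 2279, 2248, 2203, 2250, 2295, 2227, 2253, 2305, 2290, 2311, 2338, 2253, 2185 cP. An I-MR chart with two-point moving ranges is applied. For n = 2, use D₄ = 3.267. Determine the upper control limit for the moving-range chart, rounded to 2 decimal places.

Moving ranges: 40, 31, 45, 47, 45, 68, 26, 52, 15, 21, 27, 85, 68; M̄R̄ = 570.0000 / 13 = 43.8462
UCL_MR = D₄·M̄R̄ = 3.267 × 43.8462 = 143.2454

143.25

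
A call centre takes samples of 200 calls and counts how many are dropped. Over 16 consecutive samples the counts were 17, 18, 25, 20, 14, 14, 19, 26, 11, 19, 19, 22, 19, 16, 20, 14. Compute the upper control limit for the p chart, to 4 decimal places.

p̄ = Σdᵢ / (k·n) = 293 / (16 × 200) = 0.09156
UCL = p̄ + 3·√(p̄(1−p̄)/n) = 0.09156 + 3 × √(0.09156×0.90844/200) = 0.09156 + 3 × 0.02039 = 0.15274

0.1527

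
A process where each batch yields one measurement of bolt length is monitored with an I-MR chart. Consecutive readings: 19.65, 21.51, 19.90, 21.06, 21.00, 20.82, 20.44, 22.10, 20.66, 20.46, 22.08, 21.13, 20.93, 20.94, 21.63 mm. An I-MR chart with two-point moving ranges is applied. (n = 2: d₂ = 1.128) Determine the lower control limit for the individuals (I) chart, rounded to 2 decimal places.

X̄ = (19.65 + 21.51 + 19.90 + 21.06 + 21.00 + 20.82 + 20.44 + 22.10 + 20.66 + 20.46 + 22.08 + 21.13 + 20.93 + 20.94 + 21.63) / 15 = 20.9540
Moving ranges: 1.86, 1.61, 1.16, 0.06, 0.18, 0.38, 1.66, 1.44, 0.20, 1.62, 0.95, 0.20, 0.01, 0.69; M̄R̄ = 12.0200 / 14 = 0.8586
LCL = X̄ − 3·M̄R̄/d₂ = 20.9540 − 3 × 0.8586 / 1.128 = 18.6706

18.67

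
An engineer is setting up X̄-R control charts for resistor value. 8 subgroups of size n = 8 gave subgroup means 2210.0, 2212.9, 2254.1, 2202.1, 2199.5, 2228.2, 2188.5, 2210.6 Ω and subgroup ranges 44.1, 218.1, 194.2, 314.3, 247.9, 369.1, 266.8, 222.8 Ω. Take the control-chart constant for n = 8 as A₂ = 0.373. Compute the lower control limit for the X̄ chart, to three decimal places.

X̄̄ = (2210.0 + 2212.9 + 2254.1 + 2202.1 + 2199.5 + 2228.2 + 2188.5 + 2210.6) / 8 = 17705.9000 / 8 = 2213.2375
R̄ = (44.1 + 218.1 + 194.2 + 314.3 + 247.9 + 369.1 + 266.8 + 222.8) / 8 = 1877.3000 / 8 = 234.6625
LCL = X̄̄ − A₂·R̄ = 2213.2375 − 0.373 × 234.6625 = 2125.7084

2125.708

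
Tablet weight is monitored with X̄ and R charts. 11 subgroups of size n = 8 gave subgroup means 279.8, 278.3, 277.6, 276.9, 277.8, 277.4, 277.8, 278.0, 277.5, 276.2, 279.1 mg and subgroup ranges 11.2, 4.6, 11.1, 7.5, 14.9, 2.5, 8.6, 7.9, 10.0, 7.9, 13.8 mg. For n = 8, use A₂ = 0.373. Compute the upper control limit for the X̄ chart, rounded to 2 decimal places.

281.25

X̄̄ = (279.8 + 278.3 + 277.6 + 276.9 + 277.8 + 277.4 + 277.8 + 278.0 + 277.5 + 276.2 + 279.1) / 11 = 3056.4000 / 11 = 277.8545
R̄ = (11.2 + 4.6 + 11.1 + 7.5 + 14.9 + 2.5 + 8.6 + 7.9 + 10.0 + 7.9 + 13.8) / 11 = 100.0000 / 11 = 9.0909
UCL = X̄̄ + A₂·R̄ = 277.8545 + 0.373 × 9.0909 = 281.2455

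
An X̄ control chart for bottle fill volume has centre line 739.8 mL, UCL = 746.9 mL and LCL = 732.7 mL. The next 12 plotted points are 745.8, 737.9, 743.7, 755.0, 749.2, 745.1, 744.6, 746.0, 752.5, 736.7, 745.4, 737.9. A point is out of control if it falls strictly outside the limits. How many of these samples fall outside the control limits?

3

Compare each point to [732.7, 746.9]: sample 4 = 755.0 > UCL; sample 5 = 749.2 > UCL; sample 9 = 752.5 > UCL.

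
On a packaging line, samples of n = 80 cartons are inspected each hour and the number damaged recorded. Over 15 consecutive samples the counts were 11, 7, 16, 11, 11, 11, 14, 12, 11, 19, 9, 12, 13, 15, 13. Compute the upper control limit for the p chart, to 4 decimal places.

p̄ = Σdᵢ / (k·n) = 185 / (15 × 80) = 0.15417
UCL = p̄ + 3·√(p̄(1−p̄)/n) = 0.15417 + 3 × √(0.15417×0.84583/80) = 0.15417 + 3 × 0.04037 = 0.27529

0.2753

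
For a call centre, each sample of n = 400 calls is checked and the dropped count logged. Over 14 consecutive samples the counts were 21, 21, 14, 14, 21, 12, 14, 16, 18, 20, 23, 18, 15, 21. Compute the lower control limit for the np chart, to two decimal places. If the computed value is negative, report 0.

p̄ = Σdᵢ / (k·n) = 248 / (14 × 400) = 0.04429
LCL = np̄ − 3·√(np̄(1−p̄)) = 17.7143 − 3 × 4.1146 = 5.3705

5.37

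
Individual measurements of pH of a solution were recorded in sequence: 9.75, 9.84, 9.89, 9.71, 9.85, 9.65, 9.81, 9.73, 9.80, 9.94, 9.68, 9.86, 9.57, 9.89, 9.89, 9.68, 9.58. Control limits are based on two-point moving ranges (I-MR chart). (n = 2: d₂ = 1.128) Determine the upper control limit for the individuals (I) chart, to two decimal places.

X̄ = (9.75 + 9.84 + 9.89 + 9.71 + 9.85 + 9.65 + 9.81 + 9.73 + 9.80 + 9.94 + 9.68 + 9.86 + 9.57 + 9.89 + 9.89 + 9.68 + 9.58) / 17 = 9.7718
Moving ranges: 0.09, 0.05, 0.18, 0.14, 0.20, 0.16, 0.08, 0.07, 0.14, 0.26, 0.18, 0.29, 0.32, 0.00, 0.21, 0.10; M̄R̄ = 2.4700 / 16 = 0.1544
UCL = X̄ + 3·M̄R̄/d₂ = 9.7718 + 3 × 0.1544 / 1.128 = 10.1823

10.18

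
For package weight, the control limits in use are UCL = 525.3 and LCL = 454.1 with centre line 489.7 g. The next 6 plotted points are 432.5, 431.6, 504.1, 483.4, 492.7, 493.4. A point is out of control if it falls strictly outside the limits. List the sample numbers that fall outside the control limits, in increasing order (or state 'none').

1, 2

Compare each point to [454.1, 525.3]: sample 1 = 432.5 < LCL; sample 2 = 431.6 < LCL.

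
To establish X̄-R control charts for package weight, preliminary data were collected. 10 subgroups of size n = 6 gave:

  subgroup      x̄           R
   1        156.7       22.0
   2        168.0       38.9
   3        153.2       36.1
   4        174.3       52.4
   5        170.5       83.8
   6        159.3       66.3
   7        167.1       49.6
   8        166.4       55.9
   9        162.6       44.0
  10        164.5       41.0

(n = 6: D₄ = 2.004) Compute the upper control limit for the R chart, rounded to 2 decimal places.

R̄ = (22.0 + 38.9 + 36.1 + 52.4 + 83.8 + 66.3 + 49.6 + 55.9 + 44.0 + 41.0) / 10 = 490.0000 / 10 = 49.0000
UCL_R = D₄·R̄ = 2.004 × 49.0000 = 98.1960

98.20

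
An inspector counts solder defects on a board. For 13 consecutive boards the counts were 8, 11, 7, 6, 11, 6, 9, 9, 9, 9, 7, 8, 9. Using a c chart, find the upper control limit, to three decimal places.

17.071

c̄ = (8 + 11 + 7 + 6 + 11 + 6 + 9 + 9 + 9 + 9 + 7 + 8 + 9) / 13 = 109 / 13 = 8.3846
UCL = c̄ + 3√c̄ = 8.3846 + 3 × √8.3846 = 8.3846 + 3 × 2.8956 = 17.0715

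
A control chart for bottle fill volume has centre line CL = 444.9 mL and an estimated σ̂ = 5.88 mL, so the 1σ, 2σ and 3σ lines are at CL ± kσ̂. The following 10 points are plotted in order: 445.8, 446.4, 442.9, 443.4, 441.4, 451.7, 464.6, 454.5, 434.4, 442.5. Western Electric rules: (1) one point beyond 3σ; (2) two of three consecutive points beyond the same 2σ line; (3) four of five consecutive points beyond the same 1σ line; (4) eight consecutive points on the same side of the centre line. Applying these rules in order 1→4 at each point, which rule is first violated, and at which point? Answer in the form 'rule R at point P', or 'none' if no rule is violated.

Zone of each point (C = within 1σ̂, B = 1σ̂–2σ̂, A = 2σ̂–3σ̂, * = beyond 3σ̂; sign = side of CL): 1:+C, 2:+C, 3:-C, 4:-C, 5:-C, 6:+B, 7:+*, 8:+B, 9:-B, 10:-C
Rule 1 (one point beyond the 3σ limits) is satisfied at point 7.

rule 1 at point 7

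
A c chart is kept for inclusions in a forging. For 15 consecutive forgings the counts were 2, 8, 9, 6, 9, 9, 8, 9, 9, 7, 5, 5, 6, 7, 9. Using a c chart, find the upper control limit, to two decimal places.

15.25

c̄ = (2 + 8 + 9 + 6 + 9 + 9 + 8 + 9 + 9 + 7 + 5 + 5 + 6 + 7 + 9) / 15 = 108 / 15 = 7.2000
UCL = c̄ + 3√c̄ = 7.2000 + 3 × √7.2000 = 7.2000 + 3 × 2.6833 = 15.2498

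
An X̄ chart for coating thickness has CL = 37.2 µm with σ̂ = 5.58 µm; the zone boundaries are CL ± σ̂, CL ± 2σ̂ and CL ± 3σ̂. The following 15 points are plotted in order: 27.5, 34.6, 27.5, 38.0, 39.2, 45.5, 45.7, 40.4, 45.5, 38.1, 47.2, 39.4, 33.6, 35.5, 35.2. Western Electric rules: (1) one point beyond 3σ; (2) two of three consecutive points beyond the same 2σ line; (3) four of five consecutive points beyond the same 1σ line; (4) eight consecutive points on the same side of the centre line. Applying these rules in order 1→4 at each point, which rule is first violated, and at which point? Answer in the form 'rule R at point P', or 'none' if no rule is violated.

Zone of each point (C = within 1σ̂, B = 1σ̂–2σ̂, A = 2σ̂–3σ̂, * = beyond 3σ̂; sign = side of CL): 1:-B, 2:-C, 3:-B, 4:+C, 5:+C, 6:+B, 7:+B, 8:+C, 9:+B, 10:+C, 11:+B, 12:+C, 13:-C, 14:-C, 15:-C
Rule 4 (eight consecutive points on the same side of the centre line) is satisfied at point 11.

rule 4 at point 11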